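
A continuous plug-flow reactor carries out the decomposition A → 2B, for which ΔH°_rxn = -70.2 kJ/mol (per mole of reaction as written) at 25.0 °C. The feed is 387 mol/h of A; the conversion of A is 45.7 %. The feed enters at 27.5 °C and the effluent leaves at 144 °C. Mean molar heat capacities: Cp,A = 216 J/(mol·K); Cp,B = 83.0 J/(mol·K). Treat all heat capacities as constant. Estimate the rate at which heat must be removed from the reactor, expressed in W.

Q_out = 1040 W

Extent of reaction ξ = 0.457 × 387 = 176.86 mol/h
Reaction term: ξ·ΔH°_rxn = 176.86 × -70.2 = -12416 kJ/h
Sensible, feed 27.5→25 °C: -208.98 kJ/h
Outlet flows (mol/h): A 210.14, B 353.72
Sensible, products 25→144 °C: 8895.1 kJ/h
Q = ΔH = -3729.3 kJ/h = -1.0359 kW
Heat removed = 1035.9 W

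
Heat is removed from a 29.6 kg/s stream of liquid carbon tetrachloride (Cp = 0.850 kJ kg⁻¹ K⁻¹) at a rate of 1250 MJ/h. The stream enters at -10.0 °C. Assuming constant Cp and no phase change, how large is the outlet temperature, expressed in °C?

Q = 1250 MJ/h = 347.22 kJ/s
ΔT = Q/(ṁ·Cp) = 347.22/(29.6×0.850) = 13.801 K
T_out = -10.0 − 13.801 = -23.801 °C

T_out = -23.8 °C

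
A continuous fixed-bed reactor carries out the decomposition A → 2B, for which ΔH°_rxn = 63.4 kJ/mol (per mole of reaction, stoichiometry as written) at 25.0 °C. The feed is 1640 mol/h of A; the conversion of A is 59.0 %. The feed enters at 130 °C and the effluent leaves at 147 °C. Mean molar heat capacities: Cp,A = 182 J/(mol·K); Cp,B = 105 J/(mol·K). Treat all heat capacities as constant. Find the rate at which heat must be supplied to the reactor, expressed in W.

Extent of reaction ξ = 0.590 × 1640 = 967.6 mol/h
Reaction term: ξ·ΔH°_rxn = 967.6 × 63.4 = 61346 kJ/h
Sensible, feed 130→25 °C: -31340 kJ/h
Outlet flows (mol/h): A 672.4, B 1935.2
Sensible, products 25→147 °C: 39720 kJ/h
Q = ΔH = 69725 kJ/h = 19.368 kW
Heat supplied = 19368 W

Q_in = 19400 W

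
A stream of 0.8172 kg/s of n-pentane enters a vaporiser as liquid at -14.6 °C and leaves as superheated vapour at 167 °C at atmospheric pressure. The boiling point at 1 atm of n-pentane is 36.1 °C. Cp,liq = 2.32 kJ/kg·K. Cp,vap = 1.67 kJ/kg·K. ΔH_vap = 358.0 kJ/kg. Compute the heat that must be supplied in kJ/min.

Q = 34000 kJ/min

liquid -14.6→36.1 °C: 117.62 kJ/kg
vaporisation at 36.1 °C: 358 kJ/kg
vapour 36.1→167 °C: 218.6 kJ/kg
Δh = 117.62 + 358 + 218.6 = 694.23 kJ/kg
Q = ṁ·Δh = 0.8172 kg/s × 694.23 kJ/kg = 567.32 kJ/s
|Q| = 567.32 kW = 34039 kJ/min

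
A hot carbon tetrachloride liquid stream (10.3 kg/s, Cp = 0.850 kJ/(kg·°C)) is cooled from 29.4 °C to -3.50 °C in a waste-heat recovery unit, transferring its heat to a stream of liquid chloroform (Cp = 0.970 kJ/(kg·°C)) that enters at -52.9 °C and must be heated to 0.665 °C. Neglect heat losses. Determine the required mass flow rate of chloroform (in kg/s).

Heat released by hot stream: Q = 10.3 × 0.850 × (29.4 − -3.50) = 288.04 kJ/s
Energy balance on cold side (adiabatic exchanger): Q = ṁ_c·Cp_c·(T_c,out − T_c,in)
ṁ_c = 288.04 / [0.970 × (0.665 − -52.9)] = 5.5437 kg/s

ṁ_c = 5.54 kg/s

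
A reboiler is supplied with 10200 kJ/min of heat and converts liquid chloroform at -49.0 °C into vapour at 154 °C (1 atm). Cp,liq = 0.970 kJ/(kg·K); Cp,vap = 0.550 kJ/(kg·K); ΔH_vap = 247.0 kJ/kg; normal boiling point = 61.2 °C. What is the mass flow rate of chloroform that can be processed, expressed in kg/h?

Δh = 0.970×(61.2−-49.0) + 247.0 + 0.550×(154−61.2) = 404.93 kJ/kg
Q = 10200 kJ/min = 170 kJ/s = 612000 kJ/h
ṁ = Q/Δh = 612000 / 404.93 = 1511.4 kg/h

ṁ = 1510 kg/h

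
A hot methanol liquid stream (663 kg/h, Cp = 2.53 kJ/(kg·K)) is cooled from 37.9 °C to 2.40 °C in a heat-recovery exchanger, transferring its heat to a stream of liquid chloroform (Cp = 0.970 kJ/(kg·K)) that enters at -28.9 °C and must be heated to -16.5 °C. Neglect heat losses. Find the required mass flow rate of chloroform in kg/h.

Heat released by hot stream: Q = 663 × 2.53 × (37.9 − 2.40) = 59547 kJ/h
Energy balance on cold side (adiabatic exchanger): Q = ṁ_c·Cp_c·(T_c,out − T_c,in)
ṁ_c = 59547 / [0.970 × (-16.5 − -28.9)] = 4950.7 kg/h

ṁ_c = 4950 kg/h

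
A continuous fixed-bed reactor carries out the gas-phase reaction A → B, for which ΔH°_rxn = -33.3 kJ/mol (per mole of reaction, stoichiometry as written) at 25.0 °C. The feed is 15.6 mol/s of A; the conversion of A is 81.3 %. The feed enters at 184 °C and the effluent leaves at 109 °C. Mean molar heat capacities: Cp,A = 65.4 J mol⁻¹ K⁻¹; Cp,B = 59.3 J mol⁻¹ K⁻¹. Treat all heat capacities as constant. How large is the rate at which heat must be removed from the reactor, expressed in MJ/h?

Extent of reaction ξ = 0.813 × 15.6 = 12.683 mol/s
Reaction term: ξ·ΔH°_rxn = 12.683 × -33.3 = -422.34 kJ/s
Sensible, feed 184→25 °C: -162.22 kJ/s
Outlet flows (mol/s): A 2.9172, B 12.683
Sensible, products 25→109 °C: 79.201 kJ/s
Q = ΔH = -505.35 kJ/s = -505.35 kW
Heat removed = 1819.3 MJ/h

Q_out = 1820 MJ/h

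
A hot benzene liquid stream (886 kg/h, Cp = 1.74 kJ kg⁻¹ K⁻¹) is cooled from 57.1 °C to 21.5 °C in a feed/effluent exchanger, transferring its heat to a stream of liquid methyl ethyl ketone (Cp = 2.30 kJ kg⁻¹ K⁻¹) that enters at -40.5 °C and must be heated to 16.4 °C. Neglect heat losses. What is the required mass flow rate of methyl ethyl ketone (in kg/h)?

ṁ_c = 419 kg/h

Heat released by hot stream: Q = 886 × 1.74 × (57.1 − 21.5) = 54882 kJ/h
Energy balance on cold side (adiabatic exchanger): Q = ṁ_c·Cp_c·(T_c,out − T_c,in)
ṁ_c = 54882 / [2.30 × (16.4 − -40.5)] = 419.37 kg/h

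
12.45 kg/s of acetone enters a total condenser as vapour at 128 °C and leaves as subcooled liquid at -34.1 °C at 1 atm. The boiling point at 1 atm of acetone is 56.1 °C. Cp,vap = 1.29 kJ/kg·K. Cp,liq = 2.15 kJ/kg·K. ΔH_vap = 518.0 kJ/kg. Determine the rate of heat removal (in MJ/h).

Q_c = 36100 MJ/h

vapour 128→56.1 °C: -92.751 kJ/kg
condensation at 56.1 °C: -518 kJ/kg
liquid 56.1→-34.1 °C: -193.93 kJ/kg
Δh = -92.751 + -518 + -193.93 = -804.68 kJ/kg
Q = ṁ·Δh = 12.45 kg/s × -804.68 kJ/kg = -10018 kJ/s
|Q| = 10018 kW = 36066 MJ/h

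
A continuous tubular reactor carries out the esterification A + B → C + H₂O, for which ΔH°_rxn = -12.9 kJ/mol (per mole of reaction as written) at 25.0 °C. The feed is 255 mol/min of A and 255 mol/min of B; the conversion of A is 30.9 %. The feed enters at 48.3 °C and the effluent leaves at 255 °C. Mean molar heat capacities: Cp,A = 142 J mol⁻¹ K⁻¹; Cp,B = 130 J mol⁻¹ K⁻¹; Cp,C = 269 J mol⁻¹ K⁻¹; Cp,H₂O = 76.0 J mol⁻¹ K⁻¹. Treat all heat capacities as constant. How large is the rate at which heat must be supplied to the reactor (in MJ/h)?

Extent of reaction ξ = 0.309 × 255 = 78.795 mol/min
Reaction term: ξ·ΔH°_rxn = 78.795 × -12.9 = -1016.5 kJ/min
Sensible, feed 48.3→25 °C: -1616.1 kJ/min
Outlet flows (mol/min): A 176.2, B 176.2, C 78.795, H₂O 78.795
Sensible, products 25→255 °C: 17276 kJ/min
Q = ΔH = 14643 kJ/min = 244.05 kW
Heat supplied = 878.59 MJ/h

Q_in = 879 MJ/h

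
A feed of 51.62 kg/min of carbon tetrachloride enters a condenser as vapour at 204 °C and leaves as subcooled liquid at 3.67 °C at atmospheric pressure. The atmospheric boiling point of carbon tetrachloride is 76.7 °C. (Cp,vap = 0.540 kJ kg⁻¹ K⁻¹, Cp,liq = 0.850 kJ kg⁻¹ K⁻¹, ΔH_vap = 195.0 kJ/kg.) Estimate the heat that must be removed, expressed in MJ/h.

Q_c = 1010 MJ/h

vapour 204→76.7 °C: -68.742 kJ/kg
condensation at 76.7 °C: -195 kJ/kg
liquid 76.7→3.67 °C: -62.075 kJ/kg
Δh = -68.742 + -195 + -62.075 = -325.82 kJ/kg
Q = ṁ·Δh = 51.62 kg/min × -325.82 kJ/kg = -16819 kJ/min
|Q| = 280.31 kW = 1009.1 MJ/h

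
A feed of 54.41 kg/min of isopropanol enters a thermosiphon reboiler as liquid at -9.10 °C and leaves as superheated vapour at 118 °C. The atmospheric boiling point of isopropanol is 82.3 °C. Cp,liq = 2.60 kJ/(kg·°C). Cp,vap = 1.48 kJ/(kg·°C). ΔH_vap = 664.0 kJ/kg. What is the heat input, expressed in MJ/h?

Q = 3120 MJ/h

liquid -9.10→82.3 °C: 237.64 kJ/kg
vaporisation at 82.3 °C: 664 kJ/kg
vapour 82.3→118 °C: 52.836 kJ/kg
Δh = 237.64 + 664 + 52.836 = 954.48 kJ/kg
Q = ṁ·Δh = 54.41 kg/min × 954.48 kJ/kg = 51933 kJ/min
|Q| = 865.55 kW = 3116 MJ/h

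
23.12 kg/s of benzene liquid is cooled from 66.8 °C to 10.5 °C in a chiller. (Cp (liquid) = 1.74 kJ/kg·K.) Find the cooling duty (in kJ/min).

Q_c = 136000 kJ/min

Q = ṁ·Cp·ΔT = 23.12 × 1.74 × (10.5 − 66.8) = -2264.9 kJ/s
Cooling duty = 135890 kJ/min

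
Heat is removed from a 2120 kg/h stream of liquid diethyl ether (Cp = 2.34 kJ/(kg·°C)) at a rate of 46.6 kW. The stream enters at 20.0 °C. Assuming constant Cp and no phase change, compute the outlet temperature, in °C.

Q = 46.6 kW = 167760 kJ/h
ΔT = Q/(ṁ·Cp) = 167760/(2120×2.34) = 33.817 K
T_out = 20.0 − 33.817 = -13.817 °C

T_out = -13.8 °C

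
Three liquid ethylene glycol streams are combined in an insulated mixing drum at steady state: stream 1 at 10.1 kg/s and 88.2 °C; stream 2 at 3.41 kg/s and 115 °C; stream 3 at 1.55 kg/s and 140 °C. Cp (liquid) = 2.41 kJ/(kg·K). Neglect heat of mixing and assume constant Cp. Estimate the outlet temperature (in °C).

T_out = 99.6 °C

Energy balance with Q = 0: Σ ṁᵢCp,ᵢ(T_out − Tᵢ) = 0
Σ ṁᵢCp,ᵢTᵢ = 10.1×2.41×88.2 + 3.41×2.41×115 + 1.55×2.41×140 = 3614.9
Σ ṁᵢCp,ᵢ = 10.1×2.41 + 3.41×2.41 + 1.55×2.41 = 36.295
T_out = 3614.9 / 36.295 = 99.6 °C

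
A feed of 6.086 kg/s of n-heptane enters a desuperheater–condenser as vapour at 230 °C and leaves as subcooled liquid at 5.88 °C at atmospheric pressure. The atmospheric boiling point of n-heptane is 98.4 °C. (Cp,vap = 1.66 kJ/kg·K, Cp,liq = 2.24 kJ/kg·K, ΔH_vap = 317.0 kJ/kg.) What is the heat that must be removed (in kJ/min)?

vapour 230→98.4 °C: -218.46 kJ/kg
condensation at 98.4 °C: -317 kJ/kg
liquid 98.4→5.88 °C: -207.24 kJ/kg
Δh = -218.46 + -317 + -207.24 = -742.7 kJ/kg
Q = ṁ·Δh = 6.086 kg/s × -742.7 kJ/kg = -4520.1 kJ/s
|Q| = 4520.1 kW = 271200 kJ/min

Q_c = 271000 kJ/min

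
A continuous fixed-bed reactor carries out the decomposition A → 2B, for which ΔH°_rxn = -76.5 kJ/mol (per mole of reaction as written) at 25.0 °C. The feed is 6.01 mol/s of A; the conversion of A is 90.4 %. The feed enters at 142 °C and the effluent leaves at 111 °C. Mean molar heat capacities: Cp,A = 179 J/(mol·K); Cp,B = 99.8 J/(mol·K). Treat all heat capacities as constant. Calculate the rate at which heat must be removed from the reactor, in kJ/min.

Extent of reaction ξ = 0.904 × 6.01 = 5.433 mol/s
Reaction term: ξ·ΔH°_rxn = 5.433 × -76.5 = -415.63 kJ/s
Sensible, feed 142→25 °C: -125.87 kJ/s
Outlet flows (mol/s): A 0.57696, B 10.866
Sensible, products 25→111 °C: 102.14 kJ/s
Q = ΔH = -439.35 kJ/s = -439.35 kW
Heat removed = 26361 kJ/min

Q_out = 26400 kJ/min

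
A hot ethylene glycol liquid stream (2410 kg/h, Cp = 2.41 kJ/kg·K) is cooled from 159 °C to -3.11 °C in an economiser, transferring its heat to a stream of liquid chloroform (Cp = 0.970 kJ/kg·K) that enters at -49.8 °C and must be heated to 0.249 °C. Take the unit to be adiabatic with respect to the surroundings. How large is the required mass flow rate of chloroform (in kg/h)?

ṁ_c = 19400 kg/h

Heat released by hot stream: Q = 2410 × 2.41 × (159 − -3.11) = 941550 kJ/h
Energy balance on cold side (adiabatic exchanger): Q = ṁ_c·Cp_c·(T_c,out − T_c,in)
ṁ_c = 941550 / [0.970 × (0.249 − -49.8)] = 19394 kg/h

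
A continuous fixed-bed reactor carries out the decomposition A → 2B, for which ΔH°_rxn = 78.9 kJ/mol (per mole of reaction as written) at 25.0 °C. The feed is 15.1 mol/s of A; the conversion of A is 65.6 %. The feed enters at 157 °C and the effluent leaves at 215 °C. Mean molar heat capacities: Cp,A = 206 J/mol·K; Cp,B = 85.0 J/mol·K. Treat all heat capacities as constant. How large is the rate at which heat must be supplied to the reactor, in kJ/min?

Q_in = 53700 kJ/min

Extent of reaction ξ = 0.656 × 15.1 = 9.9056 mol/s
Reaction term: ξ·ΔH°_rxn = 9.9056 × 78.9 = 781.55 kJ/s
Sensible, feed 157→25 °C: -410.6 kJ/s
Outlet flows (mol/s): A 5.1944, B 19.811
Sensible, products 25→215 °C: 523.26 kJ/s
Q = ΔH = 894.21 kJ/s = 894.21 kW
Heat supplied = 53653 kJ/min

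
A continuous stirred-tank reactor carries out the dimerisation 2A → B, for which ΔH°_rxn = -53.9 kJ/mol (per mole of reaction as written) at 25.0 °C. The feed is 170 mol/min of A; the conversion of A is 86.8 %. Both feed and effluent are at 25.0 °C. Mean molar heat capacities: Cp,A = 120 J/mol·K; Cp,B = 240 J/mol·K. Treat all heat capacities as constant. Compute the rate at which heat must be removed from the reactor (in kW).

Q_out = 66.3 kW

Extent of reaction ξ = 0.868 × 170 / 2 = 73.78 mol/min
Reaction term: ξ·ΔH°_rxn = 73.78 × -53.9 = -3976.7 kJ/min
Q = ΔH = -3976.7 kJ/min = -66.279 kW
Heat removed = 66.279 kW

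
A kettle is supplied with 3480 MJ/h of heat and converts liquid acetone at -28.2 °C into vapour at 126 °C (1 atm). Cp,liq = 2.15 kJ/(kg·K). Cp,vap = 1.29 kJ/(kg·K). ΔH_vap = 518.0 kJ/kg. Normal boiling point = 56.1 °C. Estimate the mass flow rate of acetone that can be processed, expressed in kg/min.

ṁ = 73.5 kg/min

Δh = 2.15×(56.1−-28.2) + 518.0 + 1.29×(126−56.1) = 789.42 kJ/kg
Q = 3480 MJ/h = 966.67 kJ/s = 58000 kJ/min
ṁ = Q/Δh = 58000 / 789.42 = 73.472 kg/min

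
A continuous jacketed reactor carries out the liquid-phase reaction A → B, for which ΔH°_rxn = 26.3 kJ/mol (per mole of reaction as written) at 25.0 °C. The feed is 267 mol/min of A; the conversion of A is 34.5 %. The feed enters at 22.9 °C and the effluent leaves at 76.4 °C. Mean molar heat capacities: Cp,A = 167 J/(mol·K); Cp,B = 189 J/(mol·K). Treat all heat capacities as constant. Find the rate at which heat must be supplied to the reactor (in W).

Extent of reaction ξ = 0.345 × 267 = 92.115 mol/min
Reaction term: ξ·ΔH°_rxn = 92.115 × 26.3 = 2422.6 kJ/min
Sensible, feed 22.9→25 °C: 93.637 kJ/min
Outlet flows (mol/min): A 174.88, B 92.115
Sensible, products 25→76.4 °C: 2396 kJ/min
Q = ΔH = 4912.3 kJ/min = 81.872 kW
Heat supplied = 81872 W

Q_in = 81900 W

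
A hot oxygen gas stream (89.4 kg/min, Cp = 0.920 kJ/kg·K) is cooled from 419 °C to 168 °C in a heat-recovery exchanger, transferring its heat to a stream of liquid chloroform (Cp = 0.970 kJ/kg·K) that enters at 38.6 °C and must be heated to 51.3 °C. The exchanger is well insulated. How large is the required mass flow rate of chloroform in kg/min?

Heat released by hot stream: Q = 89.4 × 0.920 × (419 − 168) = 20644 kJ/min
Energy balance on cold side (adiabatic exchanger): Q = ṁ_c·Cp_c·(T_c,out − T_c,in)
ṁ_c = 20644 / [0.970 × (51.3 − 38.6)] = 1675.8 kg/min

ṁ_c = 1680 kg/min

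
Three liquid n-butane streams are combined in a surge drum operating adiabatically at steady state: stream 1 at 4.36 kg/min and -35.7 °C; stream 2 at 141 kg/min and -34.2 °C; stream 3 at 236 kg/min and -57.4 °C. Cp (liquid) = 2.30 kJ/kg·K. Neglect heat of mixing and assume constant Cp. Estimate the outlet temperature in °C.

Energy balance with Q = 0: Σ ṁᵢCp,ᵢ(T_out − Tᵢ) = 0
Σ ṁᵢCp,ᵢTᵢ = 4.36×2.30×-35.7 + 141×2.30×-34.2 + 236×2.30×-57.4 = -42606
Σ ṁᵢCp,ᵢ = 4.36×2.30 + 141×2.30 + 236×2.30 = 877.13
T_out = -42606 / 877.13 = -48.574 °C

T_out = -48.6 °C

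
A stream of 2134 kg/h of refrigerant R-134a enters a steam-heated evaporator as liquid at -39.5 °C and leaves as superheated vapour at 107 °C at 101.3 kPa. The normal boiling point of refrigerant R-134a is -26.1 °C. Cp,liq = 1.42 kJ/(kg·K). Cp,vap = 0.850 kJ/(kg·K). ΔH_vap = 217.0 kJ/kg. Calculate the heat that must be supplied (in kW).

Q = 207 kW

liquid -39.5→-26.1 °C: 19.028 kJ/kg
vaporisation at -26.1 °C: 217 kJ/kg
vapour -26.1→107 °C: 113.13 kJ/kg
Δh = 19.028 + 217 + 113.13 = 349.16 kJ/kg
Q = ṁ·Δh = 2134 kg/h × 349.16 kJ/kg = 745110 kJ/h
|Q| = 206.98 kW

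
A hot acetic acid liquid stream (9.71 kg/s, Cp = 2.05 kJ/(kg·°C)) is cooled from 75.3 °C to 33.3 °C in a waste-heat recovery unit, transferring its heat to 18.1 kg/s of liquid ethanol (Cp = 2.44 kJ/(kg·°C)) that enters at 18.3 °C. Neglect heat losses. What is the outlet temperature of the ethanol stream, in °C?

Heat released by hot stream: Q = 9.71 × 2.05 × (75.3 − 33.3) = 836.03 kJ/s
Energy balance on cold side (adiabatic exchanger): Q = ṁ_c·Cp_c·(T_c,out − T_c,in)
T_c,out = 18.3 + 836.03/(18.1 × 2.44) = 37.23 °C

T_c,out = 37.2 °C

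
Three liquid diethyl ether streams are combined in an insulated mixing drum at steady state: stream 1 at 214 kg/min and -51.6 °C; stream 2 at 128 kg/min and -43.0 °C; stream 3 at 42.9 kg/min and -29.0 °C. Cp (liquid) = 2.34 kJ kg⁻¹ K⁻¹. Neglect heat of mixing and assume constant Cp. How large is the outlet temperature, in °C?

T_out = -46.2 °C

Adiabatic, steady state ⇒ Σ ṁᵢCp,ᵢ(T_out − Tᵢ) = 0
T_out = Σ ṁᵢCp,ᵢTᵢ / Σ ṁᵢCp,ᵢ
      = -41630 / 900.67 = -46.221 °C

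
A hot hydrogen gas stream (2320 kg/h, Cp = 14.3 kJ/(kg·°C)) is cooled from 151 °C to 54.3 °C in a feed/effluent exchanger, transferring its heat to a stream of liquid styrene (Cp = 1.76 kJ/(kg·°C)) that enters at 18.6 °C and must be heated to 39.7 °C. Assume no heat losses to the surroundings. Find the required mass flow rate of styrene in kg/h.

Heat released by hot stream: Q = 2320 × 14.3 × (151 − 54.3) = 3.2081e+06 kJ/h
Energy balance on cold side (adiabatic exchanger): Q = ṁ_c·Cp_c·(T_c,out − T_c,in)
ṁ_c = 3.2081e+06 / [1.76 × (39.7 − 18.6)] = 86388 kg/h

ṁ_c = 86400 kg/h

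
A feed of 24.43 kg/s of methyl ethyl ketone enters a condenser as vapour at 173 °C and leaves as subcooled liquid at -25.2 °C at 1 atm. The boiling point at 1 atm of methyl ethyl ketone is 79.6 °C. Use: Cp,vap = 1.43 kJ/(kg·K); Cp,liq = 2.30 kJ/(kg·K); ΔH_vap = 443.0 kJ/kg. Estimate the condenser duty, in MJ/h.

vapour 173→79.6 °C: -133.56 kJ/kg
condensation at 79.6 °C: -443 kJ/kg
liquid 79.6→-25.2 °C: -241.04 kJ/kg
Δh = -133.56 + -443 + -241.04 = -817.6 kJ/kg
Q = ṁ·Δh = 24.43 kg/s × -817.6 kJ/kg = -19974 kJ/s
|Q| = 19974 kW = 71906 MJ/h

Q_c = 71900 MJ/h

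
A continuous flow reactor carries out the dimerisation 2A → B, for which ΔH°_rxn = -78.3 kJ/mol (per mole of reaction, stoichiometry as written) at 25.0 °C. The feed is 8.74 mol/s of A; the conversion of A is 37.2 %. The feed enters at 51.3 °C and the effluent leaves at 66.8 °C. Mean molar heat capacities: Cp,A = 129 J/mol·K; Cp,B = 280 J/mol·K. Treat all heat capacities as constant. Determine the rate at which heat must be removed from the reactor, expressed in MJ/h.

Q_out = 390 MJ/h

Extent of reaction ξ = 0.372 × 8.74 / 2 = 1.6256 mol/s
Reaction term: ξ·ΔH°_rxn = 1.6256 × -78.3 = -127.29 kJ/s
Sensible, feed 51.3→25 °C: -29.652 kJ/s
Outlet flows (mol/s): A 5.4887, B 1.6256
Sensible, products 25→66.8 °C: 48.623 kJ/s
Q = ΔH = -108.32 kJ/s = -108.32 kW
Heat removed = 389.94 MJ/h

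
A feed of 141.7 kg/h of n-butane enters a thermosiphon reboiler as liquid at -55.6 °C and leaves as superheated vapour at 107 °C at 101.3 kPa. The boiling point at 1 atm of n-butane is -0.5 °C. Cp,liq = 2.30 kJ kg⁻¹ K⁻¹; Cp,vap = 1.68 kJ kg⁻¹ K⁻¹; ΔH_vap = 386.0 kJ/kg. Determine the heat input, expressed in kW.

Q = 27.3 kW

liquid -55.6→-0.5 °C: 126.73 kJ/kg
vaporisation at -0.5 °C: 386 kJ/kg
vapour -0.5→107 °C: 180.6 kJ/kg
Δh = 126.73 + 386 + 180.6 = 693.33 kJ/kg
Q = ṁ·Δh = 141.7 kg/h × 693.33 kJ/kg = 98245 kJ/h
|Q| = 27.29 kW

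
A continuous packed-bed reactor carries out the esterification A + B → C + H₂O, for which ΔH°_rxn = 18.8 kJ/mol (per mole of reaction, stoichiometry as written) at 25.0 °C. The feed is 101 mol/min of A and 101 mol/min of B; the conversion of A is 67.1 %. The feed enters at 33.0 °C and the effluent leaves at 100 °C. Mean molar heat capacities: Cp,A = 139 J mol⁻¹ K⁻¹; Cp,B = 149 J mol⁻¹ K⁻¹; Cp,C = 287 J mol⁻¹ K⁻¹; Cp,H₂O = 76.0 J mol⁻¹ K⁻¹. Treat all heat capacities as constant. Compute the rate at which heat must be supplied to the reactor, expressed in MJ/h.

Q_in = 216 MJ/h

Extent of reaction ξ = 0.671 × 101 = 67.771 mol/min
Reaction term: ξ·ΔH°_rxn = 67.771 × 18.8 = 1274.1 kJ/min
Sensible, feed 33.0→25 °C: -232.7 kJ/min
Outlet flows (mol/min): A 33.229, B 33.229, C 67.771, H₂O 67.771
Sensible, products 25→100 °C: 2562.8 kJ/min
Q = ΔH = 3604.2 kJ/min = 60.07 kW
Heat supplied = 216.25 MJ/h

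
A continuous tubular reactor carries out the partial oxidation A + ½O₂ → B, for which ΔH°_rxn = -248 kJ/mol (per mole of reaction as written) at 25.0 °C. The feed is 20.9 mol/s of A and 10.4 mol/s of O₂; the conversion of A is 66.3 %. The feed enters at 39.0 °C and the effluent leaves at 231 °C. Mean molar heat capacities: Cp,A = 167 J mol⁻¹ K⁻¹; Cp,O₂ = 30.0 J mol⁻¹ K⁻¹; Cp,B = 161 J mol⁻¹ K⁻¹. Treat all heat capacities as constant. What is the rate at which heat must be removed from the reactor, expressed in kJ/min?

Q_out = 166000 kJ/min

Extent of reaction ξ = 0.663 × 20.9 = 13.857 mol/s
Reaction term: ξ·ΔH°_rxn = 13.857 × -248 = -3436.5 kJ/s
Sensible, feed 39.0→25 °C: -53.232 kJ/s
Outlet flows (mol/s): A 7.0433, O₂ 3.4717, B 13.857
Sensible, products 25→231 °C: 723.33 kJ/s
Q = ΔH = -2766.4 kJ/s = -2766.4 kW
Heat removed = 165980 kJ/min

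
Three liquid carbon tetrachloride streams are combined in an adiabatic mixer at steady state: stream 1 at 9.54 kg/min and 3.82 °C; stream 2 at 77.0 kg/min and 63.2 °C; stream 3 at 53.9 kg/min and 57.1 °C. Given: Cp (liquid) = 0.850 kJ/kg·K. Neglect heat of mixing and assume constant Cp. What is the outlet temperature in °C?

No heat crosses the boundary, so H_out = H_in.
T_out = Σ ṁᵢCp,ᵢTᵢ / Σ ṁᵢCp,ᵢ
      = 6783.5 / 119.37 = 56.825 °C

T_out = 56.8 °C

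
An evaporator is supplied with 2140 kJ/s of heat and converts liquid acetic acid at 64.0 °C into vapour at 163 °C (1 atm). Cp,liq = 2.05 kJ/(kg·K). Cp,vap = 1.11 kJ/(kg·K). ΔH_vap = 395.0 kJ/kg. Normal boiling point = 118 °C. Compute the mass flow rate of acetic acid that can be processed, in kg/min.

Δh = 2.05×(118−64.0) + 395.0 + 1.11×(163−118) = 555.65 kJ/kg
Q = 2140 kJ/s = 2140 kJ/s = 128400 kJ/min
ṁ = Q/Δh = 128400 / 555.65 = 231.08 kg/min

ṁ = 231 kg/min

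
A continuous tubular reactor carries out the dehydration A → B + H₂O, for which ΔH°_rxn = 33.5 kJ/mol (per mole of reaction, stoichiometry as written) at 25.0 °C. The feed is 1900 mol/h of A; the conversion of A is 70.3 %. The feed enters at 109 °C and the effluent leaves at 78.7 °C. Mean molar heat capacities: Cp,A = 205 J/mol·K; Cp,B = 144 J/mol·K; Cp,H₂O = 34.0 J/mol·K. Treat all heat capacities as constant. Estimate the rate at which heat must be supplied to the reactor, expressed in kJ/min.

Extent of reaction ξ = 0.703 × 1900 = 1335.7 mol/h
Reaction term: ξ·ΔH°_rxn = 1335.7 × 33.5 = 44746 kJ/h
Sensible, feed 109→25 °C: -32718 kJ/h
Outlet flows (mol/h): A 564.3, B 1335.7, H₂O 1335.7
Sensible, products 25→78.7 °C: 18980 kJ/h
Q = ΔH = 31007 kJ/h = 8.6132 kW
Heat supplied = 516.79 kJ/min

Q_in = 517 kJ/min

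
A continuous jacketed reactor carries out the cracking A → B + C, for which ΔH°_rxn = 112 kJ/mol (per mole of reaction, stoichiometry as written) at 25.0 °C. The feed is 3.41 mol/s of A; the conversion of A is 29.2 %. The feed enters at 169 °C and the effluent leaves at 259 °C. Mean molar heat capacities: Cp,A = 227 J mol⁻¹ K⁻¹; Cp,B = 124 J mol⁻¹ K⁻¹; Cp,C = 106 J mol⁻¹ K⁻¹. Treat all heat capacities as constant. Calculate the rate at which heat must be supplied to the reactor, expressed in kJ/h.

Extent of reaction ξ = 0.292 × 3.41 = 0.99572 mol/s
Reaction term: ξ·ΔH°_rxn = 0.99572 × 112 = 111.52 kJ/s
Sensible, feed 169→25 °C: -111.47 kJ/s
Outlet flows (mol/s): A 2.4143, B 0.99572, C 0.99572
Sensible, products 25→259 °C: 181.83 kJ/s
Q = ΔH = 181.89 kJ/s = 181.89 kW
Heat supplied = 654790 kJ/h

Q_in = 655000 kJ/h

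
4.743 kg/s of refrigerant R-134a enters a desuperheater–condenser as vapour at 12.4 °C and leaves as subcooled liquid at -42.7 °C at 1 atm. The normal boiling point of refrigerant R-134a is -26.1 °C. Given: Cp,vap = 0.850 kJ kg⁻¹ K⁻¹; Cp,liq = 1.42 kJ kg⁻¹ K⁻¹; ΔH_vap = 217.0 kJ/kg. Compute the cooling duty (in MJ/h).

vapour 12.4→-26.1 °C: -32.725 kJ/kg
condensation at -26.1 °C: -217 kJ/kg
liquid -26.1→-42.7 °C: -23.572 kJ/kg
Δh = -32.725 + -217 + -23.572 = -273.3 kJ/kg
Q = ṁ·Δh = 4.743 kg/s × -273.3 kJ/kg = -1296.2 kJ/s
|Q| = 1296.2 kW = 4666.5 MJ/h

Q_c = 4670 MJ/h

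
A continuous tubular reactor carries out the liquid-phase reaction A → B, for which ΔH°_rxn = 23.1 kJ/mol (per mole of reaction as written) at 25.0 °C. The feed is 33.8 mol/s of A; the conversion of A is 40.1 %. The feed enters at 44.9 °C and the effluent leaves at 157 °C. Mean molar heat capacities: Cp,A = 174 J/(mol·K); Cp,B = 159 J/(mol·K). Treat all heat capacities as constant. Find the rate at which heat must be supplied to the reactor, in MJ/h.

Q_in = 3400 MJ/h

Extent of reaction ξ = 0.401 × 33.8 = 13.554 mol/s
Reaction term: ξ·ΔH°_rxn = 13.554 × 23.1 = 313.09 kJ/s
Sensible, feed 44.9→25 °C: -117.04 kJ/s
Outlet flows (mol/s): A 20.246, B 13.554
Sensible, products 25→157 °C: 749.48 kJ/s
Q = ΔH = 945.54 kJ/s = 945.54 kW
Heat supplied = 3403.9 MJ/h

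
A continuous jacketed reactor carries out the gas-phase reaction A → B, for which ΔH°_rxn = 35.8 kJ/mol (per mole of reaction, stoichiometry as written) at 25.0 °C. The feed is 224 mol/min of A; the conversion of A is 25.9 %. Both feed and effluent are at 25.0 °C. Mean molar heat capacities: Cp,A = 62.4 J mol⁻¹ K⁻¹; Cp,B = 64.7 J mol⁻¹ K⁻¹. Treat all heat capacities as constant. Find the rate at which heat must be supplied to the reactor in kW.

Extent of reaction ξ = 0.259 × 224 = 58.016 mol/min
Reaction term: ξ·ΔH°_rxn = 58.016 × 35.8 = 2077 kJ/min
Q = ΔH = 2077 kJ/min = 34.616 kW
Heat supplied = 34.616 kW

Q_in = 34.6 kW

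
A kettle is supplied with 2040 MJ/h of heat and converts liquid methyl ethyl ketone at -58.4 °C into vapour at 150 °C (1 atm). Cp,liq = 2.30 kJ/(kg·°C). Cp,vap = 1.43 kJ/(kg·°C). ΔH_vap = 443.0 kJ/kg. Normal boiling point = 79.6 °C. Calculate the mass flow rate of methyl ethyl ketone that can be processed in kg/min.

ṁ = 39.5 kg/min

Δh = 2.30×(79.6−-58.4) + 443.0 + 1.43×(150−79.6) = 861.07 kJ/kg
Q = 2040 MJ/h = 566.67 kJ/s = 34000 kJ/min
ṁ = Q/Δh = 34000 / 861.07 = 39.486 kg/min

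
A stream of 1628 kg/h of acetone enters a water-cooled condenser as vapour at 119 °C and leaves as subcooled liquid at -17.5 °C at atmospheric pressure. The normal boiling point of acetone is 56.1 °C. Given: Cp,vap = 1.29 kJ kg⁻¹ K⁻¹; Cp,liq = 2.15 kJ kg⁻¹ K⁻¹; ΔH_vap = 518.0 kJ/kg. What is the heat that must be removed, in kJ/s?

vapour 119→56.1 °C: -81.141 kJ/kg
condensation at 56.1 °C: -518 kJ/kg
liquid 56.1→-17.5 °C: -158.24 kJ/kg
Δh = -81.141 + -518 + -158.24 = -757.38 kJ/kg
Q = ṁ·Δh = 1628 kg/h × -757.38 kJ/kg = -1.233e+06 kJ/h
|Q| = 342.5 kW

Q_c = 343 kJ/s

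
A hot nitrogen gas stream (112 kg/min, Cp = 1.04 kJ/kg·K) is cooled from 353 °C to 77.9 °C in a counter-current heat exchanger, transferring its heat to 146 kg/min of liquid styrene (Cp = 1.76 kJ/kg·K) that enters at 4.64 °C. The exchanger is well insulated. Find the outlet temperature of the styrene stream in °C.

Heat released by hot stream: Q = 112 × 1.04 × (353 − 77.9) = 32044 kJ/min
Energy balance on cold side (adiabatic exchanger): Q = ṁ_c·Cp_c·(T_c,out − T_c,in)
T_c,out = 4.64 + 32044/(146 × 1.76) = 129.34 °C

T_c,out = 129 °C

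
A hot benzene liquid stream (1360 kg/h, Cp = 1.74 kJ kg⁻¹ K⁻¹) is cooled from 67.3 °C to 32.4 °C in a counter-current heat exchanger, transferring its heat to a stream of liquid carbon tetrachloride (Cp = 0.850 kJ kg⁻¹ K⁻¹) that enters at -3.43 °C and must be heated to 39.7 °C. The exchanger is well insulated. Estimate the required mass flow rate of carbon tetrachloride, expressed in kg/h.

Heat released by hot stream: Q = 1360 × 1.74 × (67.3 − 32.4) = 82587 kJ/h
Energy balance on cold side (adiabatic exchanger): Q = ṁ_c·Cp_c·(T_c,out − T_c,in)
ṁ_c = 82587 / [0.850 × (39.7 − -3.43)] = 2252.8 kg/h

ṁ_c = 2250 kg/h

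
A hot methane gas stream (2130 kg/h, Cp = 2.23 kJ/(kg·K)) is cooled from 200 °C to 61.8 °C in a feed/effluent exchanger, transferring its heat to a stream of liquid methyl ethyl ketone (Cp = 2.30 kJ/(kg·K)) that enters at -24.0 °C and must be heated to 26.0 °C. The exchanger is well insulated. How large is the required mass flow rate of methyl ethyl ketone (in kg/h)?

Heat released by hot stream: Q = 2130 × 2.23 × (200 − 61.8) = 656440 kJ/h
Energy balance on cold side (adiabatic exchanger): Q = ṁ_c·Cp_c·(T_c,out − T_c,in)
ṁ_c = 656440 / [2.30 × (26.0 − -24.0)] = 5708.1 kg/h

ṁ_c = 5710 kg/h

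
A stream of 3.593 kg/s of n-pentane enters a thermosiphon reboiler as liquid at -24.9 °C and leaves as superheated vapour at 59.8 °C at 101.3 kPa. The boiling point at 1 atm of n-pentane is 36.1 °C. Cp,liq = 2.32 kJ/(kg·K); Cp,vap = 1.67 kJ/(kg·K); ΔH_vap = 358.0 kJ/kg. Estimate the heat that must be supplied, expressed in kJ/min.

Q = 116000 kJ/min

liquid -24.9→36.1 °C: 141.52 kJ/kg
vaporisation at 36.1 °C: 358 kJ/kg
vapour 36.1→59.8 °C: 39.579 kJ/kg
Δh = 141.52 + 358 + 39.579 = 539.1 kJ/kg
Q = ṁ·Δh = 3.593 kg/s × 539.1 kJ/kg = 1937 kJ/s
|Q| = 1937 kW = 116220 kJ/min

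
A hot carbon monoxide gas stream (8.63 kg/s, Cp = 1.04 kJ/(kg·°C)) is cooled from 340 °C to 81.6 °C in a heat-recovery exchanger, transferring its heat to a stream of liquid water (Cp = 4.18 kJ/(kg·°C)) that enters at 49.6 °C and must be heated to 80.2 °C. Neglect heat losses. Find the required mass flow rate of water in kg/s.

Heat released by hot stream: Q = 8.63 × 1.04 × (340 − 81.6) = 2319.2 kJ/s
Energy balance on cold side (adiabatic exchanger): Q = ṁ_c·Cp_c·(T_c,out − T_c,in)
ṁ_c = 2319.2 / [4.18 × (80.2 − 49.6)] = 18.132 kg/s

ṁ_c = 18.1 kg/s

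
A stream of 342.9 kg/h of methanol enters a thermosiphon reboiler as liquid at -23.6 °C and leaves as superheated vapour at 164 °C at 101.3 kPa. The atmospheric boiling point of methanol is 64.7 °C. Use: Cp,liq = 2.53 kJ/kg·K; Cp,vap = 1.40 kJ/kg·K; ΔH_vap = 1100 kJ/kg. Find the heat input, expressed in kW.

liquid -23.6→64.7 °C: 223.4 kJ/kg
vaporisation at 64.7 °C: 1100 kJ/kg
vapour 64.7→164 °C: 139.02 kJ/kg
Δh = 223.4 + 1100 + 139.02 = 1462.4 kJ/kg
Q = ṁ·Δh = 342.9 kg/h × 1462.4 kJ/kg = 501460 kJ/h
|Q| = 139.3 kW

Q = 139 kW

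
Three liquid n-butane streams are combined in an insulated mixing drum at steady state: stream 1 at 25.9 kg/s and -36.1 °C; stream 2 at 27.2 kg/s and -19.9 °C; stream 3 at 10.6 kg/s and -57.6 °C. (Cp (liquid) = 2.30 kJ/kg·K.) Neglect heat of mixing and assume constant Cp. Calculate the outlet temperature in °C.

Energy balance with Q = 0: Σ ṁᵢCp,ᵢ(T_out − Tᵢ) = 0
T_out = Σ ṁᵢCp,ᵢTᵢ / Σ ṁᵢCp,ᵢ
      = -4799.7 / 146.51 = -32.76 °C

T_out = -32.8 °C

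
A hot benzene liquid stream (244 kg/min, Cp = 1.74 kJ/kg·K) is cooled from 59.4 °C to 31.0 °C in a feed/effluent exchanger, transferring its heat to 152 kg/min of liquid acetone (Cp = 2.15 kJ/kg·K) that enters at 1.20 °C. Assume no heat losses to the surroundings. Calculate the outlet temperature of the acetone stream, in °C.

T_c,out = 38.1 °C

Heat released by hot stream: Q = 244 × 1.74 × (59.4 − 31.0) = 12058 kJ/min
Energy balance on cold side (adiabatic exchanger): Q = ṁ_c·Cp_c·(T_c,out − T_c,in)
T_c,out = 1.20 + 12058/(152 × 2.15) = 38.096 °C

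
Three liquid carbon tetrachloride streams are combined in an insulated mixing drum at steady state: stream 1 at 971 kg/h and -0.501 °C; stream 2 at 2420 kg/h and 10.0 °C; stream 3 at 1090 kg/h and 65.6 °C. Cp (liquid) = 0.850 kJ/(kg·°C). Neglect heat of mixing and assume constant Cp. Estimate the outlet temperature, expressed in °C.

T_out = 21.2 °C

Adiabatic, steady state ⇒ Σ ṁᵢCp,ᵢ(T_out − Tᵢ) = 0
Σ ṁᵢCp,ᵢTᵢ = 971×0.850×-0.501 + 2420×0.850×10.0 + 1090×0.850×65.6 = 80935
Σ ṁᵢCp,ᵢ = 971×0.850 + 2420×0.850 + 1090×0.850 = 3808.8
T_out = 80935 / 3808.8 = 21.249 °C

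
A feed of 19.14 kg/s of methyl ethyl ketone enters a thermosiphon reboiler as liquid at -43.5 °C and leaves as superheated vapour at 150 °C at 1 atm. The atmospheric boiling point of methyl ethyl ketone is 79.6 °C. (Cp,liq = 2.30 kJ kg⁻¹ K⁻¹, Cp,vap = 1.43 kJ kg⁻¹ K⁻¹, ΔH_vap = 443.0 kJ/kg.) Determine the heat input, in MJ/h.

liquid -43.5→79.6 °C: 283.13 kJ/kg
vaporisation at 79.6 °C: 443 kJ/kg
vapour 79.6→150 °C: 100.67 kJ/kg
Δh = 283.13 + 443 + 100.67 = 826.8 kJ/kg
Q = ṁ·Δh = 19.14 kg/s × 826.8 kJ/kg = 15825 kJ/s
|Q| = 15825 kW = 56970 MJ/h

Q = 57000 MJ/h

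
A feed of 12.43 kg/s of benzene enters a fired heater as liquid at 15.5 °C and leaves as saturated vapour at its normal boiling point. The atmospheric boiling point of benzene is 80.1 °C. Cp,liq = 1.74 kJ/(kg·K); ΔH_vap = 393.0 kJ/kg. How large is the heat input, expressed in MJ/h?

liquid 15.5→80.1 °C: 112.4 kJ/kg
vaporisation at 80.1 °C: 393 kJ/kg
Δh = 112.4 + 393 = 505.4 kJ/kg
Q = ṁ·Δh = 12.43 kg/s × 505.4 kJ/kg = 6282.2 kJ/s
|Q| = 6282.2 kW = 22616 MJ/h

Q = 22600 MJ/h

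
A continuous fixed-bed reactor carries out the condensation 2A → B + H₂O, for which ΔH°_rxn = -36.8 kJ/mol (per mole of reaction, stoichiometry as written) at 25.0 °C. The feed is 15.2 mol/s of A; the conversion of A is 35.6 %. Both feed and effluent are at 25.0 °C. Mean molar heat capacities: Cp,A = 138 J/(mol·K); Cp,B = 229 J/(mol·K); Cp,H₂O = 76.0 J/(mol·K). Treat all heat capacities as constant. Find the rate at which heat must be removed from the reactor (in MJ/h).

Q_out = 358 MJ/h

Extent of reaction ξ = 0.356 × 15.2 / 2 = 2.7056 mol/s
Reaction term: ξ·ΔH°_rxn = 2.7056 × -36.8 = -99.566 kJ/s
Q = ΔH = -99.566 kJ/s = -99.566 kW
Heat removed = 358.44 MJ/h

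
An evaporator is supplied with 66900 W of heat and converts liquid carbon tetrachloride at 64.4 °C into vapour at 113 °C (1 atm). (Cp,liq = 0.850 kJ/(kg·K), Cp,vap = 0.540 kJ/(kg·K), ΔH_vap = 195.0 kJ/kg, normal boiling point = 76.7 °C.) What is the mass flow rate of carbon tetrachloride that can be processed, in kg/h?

ṁ = 1070 kg/h

Δh = 0.850×(76.7−64.4) + 195.0 + 0.540×(113−76.7) = 225.06 kJ/kg
Q = 66900 W = 66.9 kJ/s = 240840 kJ/h
ṁ = Q/Δh = 240840 / 225.06 = 1070.1 kg/h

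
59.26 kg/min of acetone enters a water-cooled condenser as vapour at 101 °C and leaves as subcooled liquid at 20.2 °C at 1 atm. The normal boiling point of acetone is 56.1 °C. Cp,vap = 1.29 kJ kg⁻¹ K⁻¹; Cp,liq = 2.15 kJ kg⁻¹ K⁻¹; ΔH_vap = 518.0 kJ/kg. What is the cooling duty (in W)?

Q_c = 645000 W

vapour 101→56.1 °C: -57.921 kJ/kg
condensation at 56.1 °C: -518 kJ/kg
liquid 56.1→20.2 °C: -77.185 kJ/kg
Δh = -57.921 + -518 + -77.185 = -653.11 kJ/kg
Q = ṁ·Δh = 59.26 kg/min × -653.11 kJ/kg = -38703 kJ/min
|Q| = 645.05 kW = 645050 W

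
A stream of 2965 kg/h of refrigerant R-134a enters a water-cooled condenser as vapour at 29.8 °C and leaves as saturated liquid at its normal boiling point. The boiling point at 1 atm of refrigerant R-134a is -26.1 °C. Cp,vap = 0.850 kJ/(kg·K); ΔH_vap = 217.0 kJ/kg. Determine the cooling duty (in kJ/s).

Q_c = 218 kJ/s

vapour 29.8→-26.1 °C: -47.515 kJ/kg
condensation at -26.1 °C: -217 kJ/kg
Δh = -47.515 + -217 = -264.51 kJ/kg
Q = ṁ·Δh = 2965 kg/h × -264.51 kJ/kg = -784290 kJ/h
|Q| = 217.86 kW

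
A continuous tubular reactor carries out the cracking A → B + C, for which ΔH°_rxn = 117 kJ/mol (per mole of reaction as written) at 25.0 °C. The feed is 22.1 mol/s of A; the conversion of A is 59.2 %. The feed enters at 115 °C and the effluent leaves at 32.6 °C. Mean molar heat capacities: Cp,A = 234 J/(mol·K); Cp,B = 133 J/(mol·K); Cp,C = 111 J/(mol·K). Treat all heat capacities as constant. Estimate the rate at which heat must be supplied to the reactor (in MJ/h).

Q_in = 3980 MJ/h

Extent of reaction ξ = 0.592 × 22.1 = 13.083 mol/s
Reaction term: ξ·ΔH°_rxn = 13.083 × 117 = 1530.7 kJ/s
Sensible, feed 115→25 °C: -465.43 kJ/s
Outlet flows (mol/s): A 9.0168, B 13.083, C 13.083
Sensible, products 25→32.6 °C: 40.297 kJ/s
Q = ΔH = 1105.6 kJ/s = 1105.6 kW
Heat supplied = 3980.2 MJ/h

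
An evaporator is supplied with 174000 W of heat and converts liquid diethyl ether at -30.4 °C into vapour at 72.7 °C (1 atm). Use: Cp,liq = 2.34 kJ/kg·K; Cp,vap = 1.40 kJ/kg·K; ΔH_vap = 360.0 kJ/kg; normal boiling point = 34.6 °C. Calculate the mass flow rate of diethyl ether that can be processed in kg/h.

Δh = 2.34×(34.6−-30.4) + 360.0 + 1.40×(72.7−34.6) = 565.44 kJ/kg
Q = 174000 W = 174 kJ/s = 626400 kJ/h
ṁ = Q/Δh = 626400 / 565.44 = 1107.8 kg/h

ṁ = 1110 kg/h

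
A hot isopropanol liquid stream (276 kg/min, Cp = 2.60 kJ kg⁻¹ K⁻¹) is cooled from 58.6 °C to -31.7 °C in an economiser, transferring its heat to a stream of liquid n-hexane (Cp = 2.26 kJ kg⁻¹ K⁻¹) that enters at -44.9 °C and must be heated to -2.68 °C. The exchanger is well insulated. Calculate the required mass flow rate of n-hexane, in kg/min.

ṁ_c = 679 kg/min

Heat released by hot stream: Q = 276 × 2.60 × (58.6 − -31.7) = 64799 kJ/min
Energy balance on cold side (adiabatic exchanger): Q = ṁ_c·Cp_c·(T_c,out − T_c,in)
ṁ_c = 64799 / [2.26 × (-2.68 − -44.9)] = 679.12 kg/min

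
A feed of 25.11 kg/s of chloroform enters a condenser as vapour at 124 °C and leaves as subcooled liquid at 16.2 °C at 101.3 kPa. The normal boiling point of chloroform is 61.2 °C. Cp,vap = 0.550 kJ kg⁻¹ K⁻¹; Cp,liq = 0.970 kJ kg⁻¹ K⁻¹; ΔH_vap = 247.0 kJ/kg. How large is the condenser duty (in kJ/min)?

Q_c = 490000 kJ/min

vapour 124→61.2 °C: -34.54 kJ/kg
condensation at 61.2 °C: -247 kJ/kg
liquid 61.2→16.2 °C: -43.65 kJ/kg
Δh = -34.54 + -247 + -43.65 = -325.19 kJ/kg
Q = ṁ·Δh = 25.11 kg/s × -325.19 kJ/kg = -8165.5 kJ/s
|Q| = 8165.5 kW = 489930 kJ/min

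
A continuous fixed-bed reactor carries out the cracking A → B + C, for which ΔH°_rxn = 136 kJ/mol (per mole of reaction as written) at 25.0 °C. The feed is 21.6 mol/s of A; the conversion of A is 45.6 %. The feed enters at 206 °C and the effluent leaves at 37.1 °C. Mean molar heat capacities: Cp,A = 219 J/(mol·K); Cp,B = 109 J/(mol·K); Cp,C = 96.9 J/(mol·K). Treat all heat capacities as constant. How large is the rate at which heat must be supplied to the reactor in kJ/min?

Q_in = 32300 kJ/min

Extent of reaction ξ = 0.456 × 21.6 = 9.8496 mol/s
Reaction term: ξ·ΔH°_rxn = 9.8496 × 136 = 1339.5 kJ/s
Sensible, feed 206→25 °C: -856.2 kJ/s
Outlet flows (mol/s): A 11.75, B 9.8496, C 9.8496
Sensible, products 25→37.1 °C: 55.677 kJ/s
Q = ΔH = 539.02 kJ/s = 539.02 kW
Heat supplied = 32341 kJ/min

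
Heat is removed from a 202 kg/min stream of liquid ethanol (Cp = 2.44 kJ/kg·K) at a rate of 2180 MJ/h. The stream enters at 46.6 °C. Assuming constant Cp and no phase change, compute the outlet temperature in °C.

Q = 2180 MJ/h = 36333 kJ/min
ΔT = Q/(ṁ·Cp) = 36333/(202×2.44) = 73.716 K
T_out = 46.6 − 73.716 = -27.116 °C

T_out = -27.1 °C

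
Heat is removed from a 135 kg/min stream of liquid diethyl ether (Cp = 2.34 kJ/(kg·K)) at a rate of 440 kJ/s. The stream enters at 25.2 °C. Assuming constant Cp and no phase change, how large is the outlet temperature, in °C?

Q = 440 kJ/s = 26400 kJ/min
ΔT = Q/(ṁ·Cp) = 26400/(135×2.34) = 83.571 K
T_out = 25.2 − 83.571 = -58.371 °C

T_out = -58.4 °C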